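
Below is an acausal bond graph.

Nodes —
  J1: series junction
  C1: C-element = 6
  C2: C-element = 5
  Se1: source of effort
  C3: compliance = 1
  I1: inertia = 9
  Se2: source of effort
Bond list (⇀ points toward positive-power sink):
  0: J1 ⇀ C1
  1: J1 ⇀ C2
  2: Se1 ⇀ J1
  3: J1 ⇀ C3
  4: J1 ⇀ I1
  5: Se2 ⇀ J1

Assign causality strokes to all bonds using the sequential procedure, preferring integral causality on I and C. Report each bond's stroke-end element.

b0 stroke at J1
b1 stroke at J1
b2 stroke at J1
b3 stroke at J1
b4 stroke at I1
b5 stroke at J1

b2 →J1  (Se1 (Se) sets effort on bond)
b5 →J1  (Se2: effort source, stroke at far end)
b0 →J1  (prefer integral on C1)
b1 →J1  (C2: C, integral causality)
b3 →J1  (prefer integral on C3)
b4 →I1  (J1: last free bond brings flow in)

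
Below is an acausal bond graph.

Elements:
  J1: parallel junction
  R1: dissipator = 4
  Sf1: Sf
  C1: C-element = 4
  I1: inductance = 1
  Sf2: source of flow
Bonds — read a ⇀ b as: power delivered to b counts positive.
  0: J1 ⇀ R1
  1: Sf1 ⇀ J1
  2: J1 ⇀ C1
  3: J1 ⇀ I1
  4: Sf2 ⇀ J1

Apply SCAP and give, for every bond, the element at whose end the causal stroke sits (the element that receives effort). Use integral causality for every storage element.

bond 1 |Sf1  (Sf1 (Sf) sets flow on bond)
bond 4 |Sf2  (source Sf2 imposes f)
bond 2 |J1  (C1 integral (e out))
bond 0 |R1  (J1: bond 2 brought effort, rest push out)
bond 3 |I1  (J1 effort already set via bond 2)

b0 stroke at R1
b1 stroke at Sf1
b2 stroke at J1
b3 stroke at I1
b4 stroke at Sf2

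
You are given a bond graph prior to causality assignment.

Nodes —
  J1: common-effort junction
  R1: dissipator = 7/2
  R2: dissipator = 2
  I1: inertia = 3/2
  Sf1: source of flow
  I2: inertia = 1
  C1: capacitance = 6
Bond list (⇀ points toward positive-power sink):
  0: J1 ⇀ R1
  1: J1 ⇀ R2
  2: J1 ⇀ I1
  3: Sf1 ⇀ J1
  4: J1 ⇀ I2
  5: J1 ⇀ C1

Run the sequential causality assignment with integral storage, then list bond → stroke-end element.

b0 stroke at R1
b1 stroke at R2
b2 stroke at I1
b3 stroke at Sf1
b4 stroke at I2
b5 stroke at J1

bond 3 stroke at Sf1  (source Sf1 imposes f)
bond 2 stroke at I1  (I1 integral (f out))
bond 4 stroke at I2  (I2 integral (f out))
bond 5 stroke at J1  (prefer integral on C1)
bond 0 stroke at R1  (0-jn J1 has e-setter on 5)
bond 1 stroke at R2  (common-e at J1 fixed by 5)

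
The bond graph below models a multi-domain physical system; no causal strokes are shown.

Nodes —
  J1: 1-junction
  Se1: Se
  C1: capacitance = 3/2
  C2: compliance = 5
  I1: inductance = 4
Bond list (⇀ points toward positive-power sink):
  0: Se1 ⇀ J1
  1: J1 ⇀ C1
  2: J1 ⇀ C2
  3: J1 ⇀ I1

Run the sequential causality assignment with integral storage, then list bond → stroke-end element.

b0 stroke at J1
b1 stroke at J1
b2 stroke at J1
b3 stroke at I1

bond 0 |J1  (Se1 fixes effort; stroke away)
bond 1 |J1  (prefer integral on C1)
bond 2 |J1  (C2 outputs effort q/C2)
bond 3 |I1  (J1: last free bond brings flow in)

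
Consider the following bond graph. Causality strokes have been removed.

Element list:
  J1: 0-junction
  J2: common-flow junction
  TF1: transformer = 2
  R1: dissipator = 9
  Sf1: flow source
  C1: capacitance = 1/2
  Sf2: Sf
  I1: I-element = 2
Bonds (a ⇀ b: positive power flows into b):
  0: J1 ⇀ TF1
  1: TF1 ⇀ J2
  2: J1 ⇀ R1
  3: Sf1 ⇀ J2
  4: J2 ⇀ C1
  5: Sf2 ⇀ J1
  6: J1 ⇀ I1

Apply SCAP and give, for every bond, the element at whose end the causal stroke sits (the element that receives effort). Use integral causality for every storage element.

b0 stroke→TF1
b1 stroke→J2
b2 stroke→J1
b3 stroke→Sf1
b4 stroke→J2
b5 stroke→Sf2
b6 stroke→I1

#3 →Sf1  (Sf1 fixes flow; stroke at Sf1)
#5 →Sf2  (Sf2: flow source, stroke at near end)
#1 →J2  (J2 flow already set via bond 3)
#4 →J2  (1-jn J2 has f-setter on 3)
#0 →TF1  (TF1: transformer flips bond 1)
#6 →I1  (I1 outputs flow p/I1)
#2 →J1  (only one effort-in slot at J1)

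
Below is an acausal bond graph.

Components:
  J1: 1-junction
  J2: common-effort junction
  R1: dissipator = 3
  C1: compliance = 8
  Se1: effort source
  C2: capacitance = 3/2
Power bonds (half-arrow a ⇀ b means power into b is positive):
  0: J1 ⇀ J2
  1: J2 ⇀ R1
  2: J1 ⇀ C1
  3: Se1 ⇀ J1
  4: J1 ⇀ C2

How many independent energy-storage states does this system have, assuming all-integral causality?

β3 stroke at J1  (Se1 (Se) sets effort on bond)
β2 stroke at J1  (C1: C, integral causality)
β4 stroke at J1  (C2 integral (e out))
β0 stroke at J2  (only one flow-in slot at J1)
β1 stroke at R1  (J2 effort already set via bond 0)

2  (C1, C2 all integral)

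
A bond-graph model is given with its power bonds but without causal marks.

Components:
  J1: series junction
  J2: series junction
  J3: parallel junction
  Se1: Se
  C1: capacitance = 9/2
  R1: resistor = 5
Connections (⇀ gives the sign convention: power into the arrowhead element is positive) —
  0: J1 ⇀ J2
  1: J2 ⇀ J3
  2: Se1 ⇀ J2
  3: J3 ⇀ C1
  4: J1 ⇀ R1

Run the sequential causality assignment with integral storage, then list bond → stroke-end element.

#2 |J2  (Se1: effort source, stroke at far end)
#3 |J3  (C1: C, integral causality)
#1 |J2  (J3: bond 3 brought effort, rest push out)
#0 |J1  (J2 needs exactly one f-in)
#4 |R1  (only one flow-in slot at J1)

b0 stroke→J1
b1 stroke→J2
b2 stroke→J2
b3 stroke→J3
b4 stroke→R1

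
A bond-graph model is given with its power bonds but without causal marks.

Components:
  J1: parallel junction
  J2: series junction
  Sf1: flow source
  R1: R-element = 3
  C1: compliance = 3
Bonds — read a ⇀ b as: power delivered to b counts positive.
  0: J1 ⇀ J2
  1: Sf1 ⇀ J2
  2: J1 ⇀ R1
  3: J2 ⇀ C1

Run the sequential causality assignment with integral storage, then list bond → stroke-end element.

#1 →Sf1  (Sf1 (Sf) sets flow on bond)
#0 →J2  (J2 flow already set via bond 1)
#3 →J2  (J2 flow already set via bond 1)
#2 →J1  (J1 needs exactly one e-in)

β0 stroke at J2
β1 stroke at Sf1
β2 stroke at J1
β3 stroke at J2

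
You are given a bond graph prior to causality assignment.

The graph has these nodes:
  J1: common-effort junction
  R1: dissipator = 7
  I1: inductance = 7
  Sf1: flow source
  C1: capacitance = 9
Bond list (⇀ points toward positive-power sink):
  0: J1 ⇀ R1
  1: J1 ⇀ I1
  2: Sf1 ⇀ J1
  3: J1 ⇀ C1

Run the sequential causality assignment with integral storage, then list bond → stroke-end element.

bond 2 →Sf1  (source Sf1 imposes f)
bond 1 →I1  (prefer integral on I1)
bond 3 →J1  (prefer integral on C1)
bond 0 →R1  (common-e at J1 fixed by 3)

bond 0 →R1
bond 1 →I1
bond 2 →Sf1
bond 3 →J1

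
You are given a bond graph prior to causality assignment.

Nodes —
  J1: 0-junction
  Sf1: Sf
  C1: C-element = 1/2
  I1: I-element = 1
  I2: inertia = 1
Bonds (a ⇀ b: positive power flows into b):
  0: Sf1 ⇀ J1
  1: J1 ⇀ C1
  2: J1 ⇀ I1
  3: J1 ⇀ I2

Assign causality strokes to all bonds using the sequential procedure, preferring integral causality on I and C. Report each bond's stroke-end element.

#0 →Sf1  (Sf1 (Sf) sets flow on bond)
#1 →J1  (C1 outputs effort q/C1)
#2 →I1  (J1 effort already set via bond 1)
#3 →I2  (J1 effort already set via bond 1)

bond 0 stroke at Sf1
bond 1 stroke at J1
bond 2 stroke at I1
bond 3 stroke at I2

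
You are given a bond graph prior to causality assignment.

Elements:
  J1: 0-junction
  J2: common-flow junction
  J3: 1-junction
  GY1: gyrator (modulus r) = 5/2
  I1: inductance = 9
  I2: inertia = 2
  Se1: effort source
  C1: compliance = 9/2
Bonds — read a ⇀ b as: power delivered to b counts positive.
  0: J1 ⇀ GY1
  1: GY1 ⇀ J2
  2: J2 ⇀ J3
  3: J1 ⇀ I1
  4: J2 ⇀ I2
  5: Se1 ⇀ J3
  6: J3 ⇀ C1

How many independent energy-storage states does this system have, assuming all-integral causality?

3  (C1, I1, I2 all integral)

b5 stroke→J3  (Se1 (Se) sets effort on bond)
b3 stroke→I1  (prefer integral on I1)
b0 stroke→J1  (closing 0-jn rule on J1)
b1 stroke→J2  (GY1 both-in/both-out from 0)
b4 stroke→I2  (I2 outputs flow p/I2)
b2 stroke→J2  (common-f at J2 fixed by 4)
b6 stroke→J3  (J3: bond 2 brought flow, rest push out)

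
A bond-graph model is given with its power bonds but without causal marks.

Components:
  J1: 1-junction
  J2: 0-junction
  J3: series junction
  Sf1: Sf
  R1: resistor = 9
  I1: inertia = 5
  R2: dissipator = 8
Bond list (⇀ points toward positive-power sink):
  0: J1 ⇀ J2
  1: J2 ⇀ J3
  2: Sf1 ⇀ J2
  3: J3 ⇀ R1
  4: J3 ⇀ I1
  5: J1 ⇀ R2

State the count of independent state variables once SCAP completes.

1  (I1 all integral)

β2 stroke at Sf1  (source Sf1 imposes f)
β4 stroke at I1  (I1 integral (f out))
β1 stroke at J3  (common-f at J3 fixed by 4)
β3 stroke at J3  (1-jn J3 has f-setter on 4)
β0 stroke at J2  (only one effort-in slot at J2)
β5 stroke at J1  (J1 flow already set via bond 0)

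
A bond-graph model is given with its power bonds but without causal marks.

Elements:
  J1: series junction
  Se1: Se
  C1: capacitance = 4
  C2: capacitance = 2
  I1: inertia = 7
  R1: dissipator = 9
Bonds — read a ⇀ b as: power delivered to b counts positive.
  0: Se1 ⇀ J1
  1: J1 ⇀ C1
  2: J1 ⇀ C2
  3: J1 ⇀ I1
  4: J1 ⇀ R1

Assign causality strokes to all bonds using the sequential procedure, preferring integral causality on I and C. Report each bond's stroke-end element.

bond 0 stroke at J1  (Se1: effort source, stroke at far end)
bond 1 stroke at J1  (C1: C, integral causality)
bond 2 stroke at J1  (C2 integral (e out))
bond 3 stroke at I1  (I1 outputs flow p/I1)
bond 4 stroke at J1  (J1: bond 3 brought flow, rest push out)

β0 stroke→J1
β1 stroke→J1
β2 stroke→J1
β3 stroke→I1
β4 stroke→J1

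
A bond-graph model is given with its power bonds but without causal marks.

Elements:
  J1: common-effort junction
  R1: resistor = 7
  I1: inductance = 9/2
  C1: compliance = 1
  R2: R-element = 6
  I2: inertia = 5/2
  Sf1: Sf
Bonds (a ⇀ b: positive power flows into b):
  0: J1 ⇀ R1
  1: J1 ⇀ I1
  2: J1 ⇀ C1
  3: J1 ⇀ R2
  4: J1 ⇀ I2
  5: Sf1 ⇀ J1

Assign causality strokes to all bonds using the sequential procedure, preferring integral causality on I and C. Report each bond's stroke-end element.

β0 stroke at R1
β1 stroke at I1
β2 stroke at J1
β3 stroke at R2
β4 stroke at I2
β5 stroke at Sf1

b5 →Sf1  (source Sf1 imposes f)
b1 →I1  (I1 integral (f out))
b2 →J1  (C1 integral (e out))
b0 →R1  (0-jn J1 has e-setter on 2)
b3 →R2  (common-e at J1 fixed by 2)
b4 →I2  (common-e at J1 fixed by 2)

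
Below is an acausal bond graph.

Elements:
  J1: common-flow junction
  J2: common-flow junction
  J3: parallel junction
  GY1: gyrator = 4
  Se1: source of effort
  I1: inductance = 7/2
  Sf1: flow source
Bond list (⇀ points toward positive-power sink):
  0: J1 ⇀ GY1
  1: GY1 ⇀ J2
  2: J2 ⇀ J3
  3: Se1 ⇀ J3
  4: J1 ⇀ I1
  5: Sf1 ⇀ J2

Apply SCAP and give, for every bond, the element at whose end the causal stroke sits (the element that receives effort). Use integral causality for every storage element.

bond 0 stroke at J1
bond 1 stroke at J2
bond 2 stroke at J2
bond 3 stroke at J3
bond 4 stroke at I1
bond 5 stroke at Sf1

#3 stroke at J3  (Se1 (Se) sets effort on bond)
#5 stroke at Sf1  (Sf1 fixes flow; stroke at Sf1)
#1 stroke at J2  (common-f at J2 fixed by 5)
#2 stroke at J2  (common-f at J2 fixed by 5)
#0 stroke at J1  (GY1: gyrator matches bond 1)
#4 stroke at I1  (J1 needs exactly one f-in)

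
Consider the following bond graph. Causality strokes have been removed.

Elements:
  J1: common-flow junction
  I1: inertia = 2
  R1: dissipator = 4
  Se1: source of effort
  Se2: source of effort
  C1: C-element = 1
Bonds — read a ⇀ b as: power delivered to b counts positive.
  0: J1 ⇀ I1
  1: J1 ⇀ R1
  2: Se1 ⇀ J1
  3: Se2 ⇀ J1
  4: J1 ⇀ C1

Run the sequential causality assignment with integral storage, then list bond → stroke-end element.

bond 2 stroke→J1  (Se1 (Se) sets effort on bond)
bond 3 stroke→J1  (Se2 (Se) sets effort on bond)
bond 0 stroke→I1  (I1: I, integral causality)
bond 1 stroke→J1  (J1 flow already set via bond 0)
bond 4 stroke→J1  (J1 flow already set via bond 0)

#0 stroke→I1
#1 stroke→J1
#2 stroke→J1
#3 stroke→J1
#4 stroke→J1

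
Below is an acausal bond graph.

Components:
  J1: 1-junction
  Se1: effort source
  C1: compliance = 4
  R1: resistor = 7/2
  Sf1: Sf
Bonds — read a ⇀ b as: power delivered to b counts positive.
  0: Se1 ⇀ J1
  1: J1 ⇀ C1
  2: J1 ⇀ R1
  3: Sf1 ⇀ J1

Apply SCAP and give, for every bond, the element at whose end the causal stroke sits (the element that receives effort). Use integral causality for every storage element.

bond 0 →J1
bond 1 →J1
bond 2 →J1
bond 3 →Sf1

#0 |J1  (Se1: effort source, stroke at far end)
#3 |Sf1  (Sf1 (Sf) sets flow on bond)
#1 |J1  (J1 flow already set via bond 3)
#2 |J1  (J1: bond 3 brought flow, rest push out)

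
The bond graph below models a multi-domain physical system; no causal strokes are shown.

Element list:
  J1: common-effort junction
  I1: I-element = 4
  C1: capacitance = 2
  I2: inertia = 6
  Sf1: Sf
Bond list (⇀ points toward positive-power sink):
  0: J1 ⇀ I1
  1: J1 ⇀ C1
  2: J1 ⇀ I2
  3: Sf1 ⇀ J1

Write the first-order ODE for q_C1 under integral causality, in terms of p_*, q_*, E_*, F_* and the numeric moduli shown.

b3 stroke at Sf1  (Sf1: flow source, stroke at near end)
b0 stroke at I1  (I1: I, integral causality)
b1 stroke at J1  (C1 outputs effort q/C1)
b2 stroke at I2  (0-jn J1 has e-setter on 1)

dq_C1/dt = F_Sf1 - p_I1/4 - p_I2/6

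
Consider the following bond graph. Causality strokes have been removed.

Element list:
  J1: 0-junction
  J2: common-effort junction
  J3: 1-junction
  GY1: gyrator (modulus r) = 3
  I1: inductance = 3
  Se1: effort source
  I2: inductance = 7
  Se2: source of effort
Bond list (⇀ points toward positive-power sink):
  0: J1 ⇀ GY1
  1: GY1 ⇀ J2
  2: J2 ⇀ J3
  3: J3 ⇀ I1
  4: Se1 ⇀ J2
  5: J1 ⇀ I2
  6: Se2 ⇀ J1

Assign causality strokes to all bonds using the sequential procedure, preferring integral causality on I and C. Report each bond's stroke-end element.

β0 |GY1
β1 |GY1
β2 |J3
β3 |I1
β4 |J2
β5 |I2
β6 |J1

bond 4 stroke at J2  (Se1: effort source, stroke at far end)
bond 6 stroke at J1  (Se2: effort source, stroke at far end)
bond 0 stroke at GY1  (0-jn J1 has e-setter on 6)
bond 5 stroke at I2  (0-jn J1 has e-setter on 6)
bond 1 stroke at GY1  (J2 effort already set via bond 4)
bond 2 stroke at J3  (J2 effort already set via bond 4)
bond 3 stroke at I1  (J3: last free bond brings flow in)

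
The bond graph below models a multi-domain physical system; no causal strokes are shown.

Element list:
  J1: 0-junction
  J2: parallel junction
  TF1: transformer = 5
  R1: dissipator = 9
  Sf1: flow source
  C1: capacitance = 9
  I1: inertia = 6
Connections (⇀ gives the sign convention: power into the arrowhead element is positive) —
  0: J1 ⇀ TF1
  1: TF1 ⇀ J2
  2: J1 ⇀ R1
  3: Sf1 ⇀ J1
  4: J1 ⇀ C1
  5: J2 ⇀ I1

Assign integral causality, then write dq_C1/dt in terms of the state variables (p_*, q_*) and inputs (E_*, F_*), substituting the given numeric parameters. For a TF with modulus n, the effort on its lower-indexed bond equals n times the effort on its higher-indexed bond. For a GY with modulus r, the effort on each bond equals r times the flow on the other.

dq_C1/dt = F_Sf1 - p_I1/30 - q_C1/81

b3 |Sf1  (source Sf1 imposes f)
b4 |J1  (C1: C, integral causality)
b0 |TF1  (0-jn J1 has e-setter on 4)
b2 |R1  (0-jn J1 has e-setter on 4)
b1 |J2  (TF TF1: opposite of bond 0)
b5 |I1  (common-e at J2 fixed by 1)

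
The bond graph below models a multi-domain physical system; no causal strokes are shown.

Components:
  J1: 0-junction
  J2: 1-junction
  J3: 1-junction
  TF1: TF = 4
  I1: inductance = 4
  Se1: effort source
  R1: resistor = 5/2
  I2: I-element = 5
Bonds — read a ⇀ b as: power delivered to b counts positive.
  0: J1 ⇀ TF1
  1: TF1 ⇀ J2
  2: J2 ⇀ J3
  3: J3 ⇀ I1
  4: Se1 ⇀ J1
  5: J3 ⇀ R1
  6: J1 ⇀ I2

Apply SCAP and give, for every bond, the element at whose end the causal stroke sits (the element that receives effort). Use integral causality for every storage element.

#0 |TF1
#1 |J2
#2 |J3
#3 |I1
#4 |J1
#5 |J3
#6 |I2

β4 →J1  (source Se1 imposes e)
β0 →TF1  (J1: bond 4 brought effort, rest push out)
β6 →I2  (J1 effort already set via bond 4)
β1 →J2  (through TF1, causality passes straight; one stroke at TF1)
β2 →J3  (only one flow-in slot at J2)
β3 →I1  (prefer integral on I1)
β5 →J3  (common-f at J3 fixed by 3)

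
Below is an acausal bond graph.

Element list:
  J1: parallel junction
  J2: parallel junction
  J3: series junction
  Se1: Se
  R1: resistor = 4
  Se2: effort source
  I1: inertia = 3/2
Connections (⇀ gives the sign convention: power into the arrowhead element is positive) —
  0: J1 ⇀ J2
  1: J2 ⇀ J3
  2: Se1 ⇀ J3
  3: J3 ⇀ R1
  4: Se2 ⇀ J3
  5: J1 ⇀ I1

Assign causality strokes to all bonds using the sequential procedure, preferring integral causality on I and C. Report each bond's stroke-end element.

b2 stroke→J3  (Se1 fixes effort; stroke away)
b4 stroke→J3  (source Se2 imposes e)
b5 stroke→I1  (I1: I, integral causality)
b0 stroke→J1  (closing 0-jn rule on J1)
b1 stroke→J2  (closing 0-jn rule on J2)
b3 stroke→J3  (J3: bond 1 brought flow, rest push out)

#0 |J1
#1 |J2
#2 |J3
#3 |J3
#4 |J3
#5 |I1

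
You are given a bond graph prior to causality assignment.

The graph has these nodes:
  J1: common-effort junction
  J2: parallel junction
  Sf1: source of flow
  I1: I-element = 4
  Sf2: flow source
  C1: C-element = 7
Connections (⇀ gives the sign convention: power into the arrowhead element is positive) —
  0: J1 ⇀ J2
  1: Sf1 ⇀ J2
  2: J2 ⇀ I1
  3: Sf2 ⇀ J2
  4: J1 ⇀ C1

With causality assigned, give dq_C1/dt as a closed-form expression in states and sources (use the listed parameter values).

b1 stroke at Sf1  (Sf1: flow source, stroke at near end)
b3 stroke at Sf2  (Sf2: flow source, stroke at near end)
b2 stroke at I1  (I1 integral (f out))
b0 stroke at J2  (closing 0-jn rule on J2)
b4 stroke at J1  (J1 needs exactly one e-in)

dq_C1/dt = F_Sf1 + F_Sf2 - p_I1/4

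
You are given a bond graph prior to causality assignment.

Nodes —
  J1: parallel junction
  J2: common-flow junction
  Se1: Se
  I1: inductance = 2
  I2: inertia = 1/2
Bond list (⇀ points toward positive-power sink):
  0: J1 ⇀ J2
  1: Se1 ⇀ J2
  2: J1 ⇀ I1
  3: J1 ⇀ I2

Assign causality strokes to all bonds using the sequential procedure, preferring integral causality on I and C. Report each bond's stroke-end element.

β0 →J1
β1 →J2
β2 →I1
β3 →I2

b1 →J2  (Se1 fixes effort; stroke away)
b0 →J1  (J2: last free bond brings flow in)
b2 →I1  (J1: bond 0 brought effort, rest push out)
b3 →I2  (J1: bond 0 brought effort, rest push out)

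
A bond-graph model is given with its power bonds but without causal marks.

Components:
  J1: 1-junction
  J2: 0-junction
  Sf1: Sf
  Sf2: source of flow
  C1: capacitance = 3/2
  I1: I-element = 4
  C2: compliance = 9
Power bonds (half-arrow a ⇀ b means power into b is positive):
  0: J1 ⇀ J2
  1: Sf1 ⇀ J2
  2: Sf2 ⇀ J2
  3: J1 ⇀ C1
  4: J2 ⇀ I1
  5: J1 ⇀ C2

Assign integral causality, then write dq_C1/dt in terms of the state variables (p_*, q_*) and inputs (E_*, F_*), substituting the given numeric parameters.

dq_C1/dt = -F_Sf1 - F_Sf2 + p_I1/4

bond 1 stroke→Sf1  (Sf1 fixes flow; stroke at Sf1)
bond 2 stroke→Sf2  (Sf2 (Sf) sets flow on bond)
bond 3 stroke→J1  (C1 integral (e out))
bond 4 stroke→I1  (I1 integral (f out))
bond 0 stroke→J2  (closing 0-jn rule on J2)
bond 5 stroke→J1  (J1: bond 0 brought flow, rest push out)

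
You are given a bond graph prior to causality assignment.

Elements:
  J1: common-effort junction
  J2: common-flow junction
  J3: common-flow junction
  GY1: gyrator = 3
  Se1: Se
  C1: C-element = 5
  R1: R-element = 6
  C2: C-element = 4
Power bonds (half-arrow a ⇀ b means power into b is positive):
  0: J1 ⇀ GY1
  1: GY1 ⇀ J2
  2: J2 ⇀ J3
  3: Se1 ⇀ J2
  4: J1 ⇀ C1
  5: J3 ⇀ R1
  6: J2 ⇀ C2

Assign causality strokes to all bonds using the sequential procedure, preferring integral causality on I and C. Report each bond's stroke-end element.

#0 →GY1
#1 →GY1
#2 →J2
#3 →J2
#4 →J1
#5 →J3
#6 →J2

b3 stroke at J2  (Se1: effort source, stroke at far end)
b4 stroke at J1  (C1: C, integral causality)
b0 stroke at GY1  (common-e at J1 fixed by 4)
b1 stroke at GY1  (GY GY1: same side as bond 0)
b2 stroke at J2  (common-f at J2 fixed by 1)
b6 stroke at J2  (J2 flow already set via bond 1)
b5 stroke at J3  (J3 flow already set via bond 2)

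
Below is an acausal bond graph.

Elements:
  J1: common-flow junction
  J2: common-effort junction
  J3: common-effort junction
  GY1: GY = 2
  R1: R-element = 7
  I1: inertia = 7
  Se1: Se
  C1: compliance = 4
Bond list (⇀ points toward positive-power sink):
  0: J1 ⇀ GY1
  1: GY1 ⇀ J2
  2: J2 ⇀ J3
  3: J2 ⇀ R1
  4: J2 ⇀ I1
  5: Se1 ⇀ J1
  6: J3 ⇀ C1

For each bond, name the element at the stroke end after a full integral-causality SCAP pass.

bond 0 →GY1
bond 1 →GY1
bond 2 →J2
bond 3 →R1
bond 4 →I1
bond 5 →J1
bond 6 →J3

b5 →J1  (Se1: effort source, stroke at far end)
b0 →GY1  (J1: last free bond brings flow in)
b1 →GY1  (GY GY1: same side as bond 0)
b4 →I1  (I1: I, integral causality)
b6 →J3  (C1 outputs effort q/C1)
b2 →J2  (common-e at J3 fixed by 6)
b3 →R1  (common-e at J2 fixed by 2)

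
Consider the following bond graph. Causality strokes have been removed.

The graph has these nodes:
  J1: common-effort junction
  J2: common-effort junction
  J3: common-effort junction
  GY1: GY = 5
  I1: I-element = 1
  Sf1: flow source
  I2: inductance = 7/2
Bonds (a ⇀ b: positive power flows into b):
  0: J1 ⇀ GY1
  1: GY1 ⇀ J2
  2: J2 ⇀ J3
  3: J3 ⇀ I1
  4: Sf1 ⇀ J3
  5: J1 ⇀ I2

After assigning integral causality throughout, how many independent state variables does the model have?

2  (I1, I2 all integral)

b4 →Sf1  (Sf1 fixes flow; stroke at Sf1)
b3 →I1  (I1 outputs flow p/I1)
b2 →J3  (J3: last free bond brings effort in)
b1 →J2  (J2 needs exactly one e-in)
b0 →J1  (GY GY1: same side as bond 1)
b5 →I2  (J1: bond 0 brought effort, rest push out)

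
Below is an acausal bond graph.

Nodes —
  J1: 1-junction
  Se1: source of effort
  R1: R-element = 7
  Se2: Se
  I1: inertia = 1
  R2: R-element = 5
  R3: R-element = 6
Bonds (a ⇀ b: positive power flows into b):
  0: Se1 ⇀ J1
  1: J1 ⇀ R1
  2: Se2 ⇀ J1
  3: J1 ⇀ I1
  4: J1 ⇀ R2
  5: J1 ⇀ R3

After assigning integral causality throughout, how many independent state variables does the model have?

β0 stroke at J1  (Se1 fixes effort; stroke away)
β2 stroke at J1  (source Se2 imposes e)
β3 stroke at I1  (I1 integral (f out))
β1 stroke at J1  (1-jn J1 has f-setter on 3)
β4 stroke at J1  (1-jn J1 has f-setter on 3)
β5 stroke at J1  (1-jn J1 has f-setter on 3)

1  (I1 all integral)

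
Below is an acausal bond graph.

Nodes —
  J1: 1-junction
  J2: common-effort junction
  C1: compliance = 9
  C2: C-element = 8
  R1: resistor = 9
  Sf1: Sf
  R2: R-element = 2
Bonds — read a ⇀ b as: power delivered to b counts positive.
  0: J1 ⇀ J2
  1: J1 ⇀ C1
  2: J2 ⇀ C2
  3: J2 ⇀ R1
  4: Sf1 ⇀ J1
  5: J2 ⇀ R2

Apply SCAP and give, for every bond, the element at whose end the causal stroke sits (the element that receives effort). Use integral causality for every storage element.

#4 |Sf1  (Sf1: flow source, stroke at near end)
#0 |J1  (1-jn J1 has f-setter on 4)
#1 |J1  (J1: bond 4 brought flow, rest push out)
#2 |J2  (C2 outputs effort q/C2)
#3 |R1  (J2: bond 2 brought effort, rest push out)
#5 |R2  (J2 effort already set via bond 2)

bond 0 |J1
bond 1 |J1
bond 2 |J2
bond 3 |R1
bond 4 |Sf1
bond 5 |R2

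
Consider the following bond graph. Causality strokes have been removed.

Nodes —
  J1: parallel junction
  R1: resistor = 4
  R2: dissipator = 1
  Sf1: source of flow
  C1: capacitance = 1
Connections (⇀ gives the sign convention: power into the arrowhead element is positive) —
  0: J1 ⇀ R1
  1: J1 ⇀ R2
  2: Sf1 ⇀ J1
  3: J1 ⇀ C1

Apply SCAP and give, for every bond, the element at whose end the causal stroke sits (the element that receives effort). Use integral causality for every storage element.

b0 stroke→R1
b1 stroke→R2
b2 stroke→Sf1
b3 stroke→J1

bond 2 stroke→Sf1  (Sf1 fixes flow; stroke at Sf1)
bond 3 stroke→J1  (prefer integral on C1)
bond 0 stroke→R1  (J1: bond 3 brought effort, rest push out)
bond 1 stroke→R2  (J1: bond 3 brought effort, rest push out)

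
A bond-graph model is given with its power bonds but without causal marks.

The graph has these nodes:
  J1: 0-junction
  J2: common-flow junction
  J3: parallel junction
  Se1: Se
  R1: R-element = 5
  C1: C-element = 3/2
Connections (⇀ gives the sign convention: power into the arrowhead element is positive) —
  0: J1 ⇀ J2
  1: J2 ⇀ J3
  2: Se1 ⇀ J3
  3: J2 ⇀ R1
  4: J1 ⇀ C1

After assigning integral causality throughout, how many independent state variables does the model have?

β2 stroke→J3  (Se1: effort source, stroke at far end)
β1 stroke→J2  (J3 effort already set via bond 2)
β4 stroke→J1  (C1 outputs effort q/C1)
β0 stroke→J2  (0-jn J1 has e-setter on 4)
β3 stroke→R1  (closing 1-jn rule on J2)

1  (C1 all integral)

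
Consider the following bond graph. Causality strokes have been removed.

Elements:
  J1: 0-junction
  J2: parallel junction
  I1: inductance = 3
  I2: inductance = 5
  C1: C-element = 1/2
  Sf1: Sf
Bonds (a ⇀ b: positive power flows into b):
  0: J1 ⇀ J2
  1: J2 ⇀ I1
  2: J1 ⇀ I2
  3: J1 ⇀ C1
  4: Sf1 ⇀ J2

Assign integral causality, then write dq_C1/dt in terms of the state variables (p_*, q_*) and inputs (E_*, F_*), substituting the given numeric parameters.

dq_C1/dt = F_Sf1 - p_I1/3 - p_I2/5

#4 stroke at Sf1  (source Sf1 imposes f)
#1 stroke at I1  (I1 outputs flow p/I1)
#0 stroke at J2  (J2: last free bond brings effort in)
#2 stroke at I2  (I2 integral (f out))
#3 stroke at J1  (J1 needs exactly one e-in)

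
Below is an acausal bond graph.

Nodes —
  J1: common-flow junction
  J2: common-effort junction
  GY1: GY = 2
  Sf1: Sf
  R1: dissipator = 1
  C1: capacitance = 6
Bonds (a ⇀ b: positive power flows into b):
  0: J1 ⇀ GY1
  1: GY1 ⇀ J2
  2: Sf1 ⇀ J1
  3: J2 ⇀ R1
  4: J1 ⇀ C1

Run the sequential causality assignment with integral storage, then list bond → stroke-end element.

bond 0 |J1
bond 1 |J2
bond 2 |Sf1
bond 3 |R1
bond 4 |J1

bond 2 stroke→Sf1  (source Sf1 imposes f)
bond 0 stroke→J1  (1-jn J1 has f-setter on 2)
bond 4 stroke→J1  (common-f at J1 fixed by 2)
bond 1 stroke→J2  (through GY1, causality inverts; strokes same side of GY1)
bond 3 stroke→R1  (J2 effort already set via bond 1)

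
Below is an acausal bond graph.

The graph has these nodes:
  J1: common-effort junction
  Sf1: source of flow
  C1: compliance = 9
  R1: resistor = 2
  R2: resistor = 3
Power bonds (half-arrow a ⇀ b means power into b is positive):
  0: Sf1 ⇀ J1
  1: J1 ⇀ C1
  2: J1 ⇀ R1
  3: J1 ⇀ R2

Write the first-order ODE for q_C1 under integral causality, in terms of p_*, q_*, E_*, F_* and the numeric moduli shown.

b0 stroke at Sf1  (Sf1: flow source, stroke at near end)
b1 stroke at J1  (C1: C, integral causality)
b2 stroke at R1  (common-e at J1 fixed by 1)
b3 stroke at R2  (common-e at J1 fixed by 1)

dq_C1/dt = F_Sf1 - 5*q_C1/54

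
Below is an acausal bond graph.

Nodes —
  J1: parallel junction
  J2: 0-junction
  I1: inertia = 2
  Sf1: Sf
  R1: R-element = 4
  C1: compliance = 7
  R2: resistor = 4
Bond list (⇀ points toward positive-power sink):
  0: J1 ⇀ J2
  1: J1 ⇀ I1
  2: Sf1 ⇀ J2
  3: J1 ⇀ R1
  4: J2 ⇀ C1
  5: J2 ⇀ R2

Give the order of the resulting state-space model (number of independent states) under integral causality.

2  (C1, I1 all integral)

b2 stroke→Sf1  (Sf1 fixes flow; stroke at Sf1)
b1 stroke→I1  (I1 integral (f out))
b4 stroke→J2  (C1: C, integral causality)
b0 stroke→J1  (J2 effort already set via bond 4)
b5 stroke→R2  (common-e at J2 fixed by 4)
b3 stroke→R1  (0-jn J1 has e-setter on 0)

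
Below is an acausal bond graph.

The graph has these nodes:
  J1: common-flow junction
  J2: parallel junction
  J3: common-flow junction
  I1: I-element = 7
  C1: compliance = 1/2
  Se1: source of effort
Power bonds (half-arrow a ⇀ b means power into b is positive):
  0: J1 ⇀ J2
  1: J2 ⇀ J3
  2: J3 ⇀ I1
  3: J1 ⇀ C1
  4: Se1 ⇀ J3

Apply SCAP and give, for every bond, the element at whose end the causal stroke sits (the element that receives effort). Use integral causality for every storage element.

b0 →J2
b1 →J3
b2 →I1
b3 →J1
b4 →J3

β4 →J3  (Se1: effort source, stroke at far end)
β2 →I1  (I1 integral (f out))
β1 →J3  (1-jn J3 has f-setter on 2)
β0 →J2  (J2 needs exactly one e-in)
β3 →J1  (J1 flow already set via bond 0)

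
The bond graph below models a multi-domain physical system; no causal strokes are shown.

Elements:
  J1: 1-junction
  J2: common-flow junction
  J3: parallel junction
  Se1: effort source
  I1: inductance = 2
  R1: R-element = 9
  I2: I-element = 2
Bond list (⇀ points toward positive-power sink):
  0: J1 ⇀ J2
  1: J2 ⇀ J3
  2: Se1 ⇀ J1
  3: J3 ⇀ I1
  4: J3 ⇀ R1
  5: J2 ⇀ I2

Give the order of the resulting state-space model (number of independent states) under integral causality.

2  (I1, I2 all integral)

bond 2 →J1  (Se1: effort source, stroke at far end)
bond 0 →J2  (closing 1-jn rule on J1)
bond 3 →I1  (prefer integral on I1)
bond 5 →I2  (I2 integral (f out))
bond 1 →J2  (common-f at J2 fixed by 5)
bond 4 →J3  (J3: last free bond brings effort in)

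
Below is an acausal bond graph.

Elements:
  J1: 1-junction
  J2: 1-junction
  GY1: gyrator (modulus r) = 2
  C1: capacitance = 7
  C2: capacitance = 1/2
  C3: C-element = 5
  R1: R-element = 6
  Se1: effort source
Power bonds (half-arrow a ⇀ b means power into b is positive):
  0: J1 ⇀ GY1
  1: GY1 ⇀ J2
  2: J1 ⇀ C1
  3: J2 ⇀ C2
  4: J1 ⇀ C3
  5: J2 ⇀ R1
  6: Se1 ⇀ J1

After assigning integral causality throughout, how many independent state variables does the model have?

b6 |J1  (source Se1 imposes e)
b2 |J1  (prefer integral on C1)
b3 |J2  (C2 integral (e out))
b4 |J1  (C3 integral (e out))
b0 |GY1  (closing 1-jn rule on J1)
b1 |GY1  (GY GY1: same side as bond 0)
b5 |J2  (J2 flow already set via bond 1)

3  (C1, C2, C3 all integral)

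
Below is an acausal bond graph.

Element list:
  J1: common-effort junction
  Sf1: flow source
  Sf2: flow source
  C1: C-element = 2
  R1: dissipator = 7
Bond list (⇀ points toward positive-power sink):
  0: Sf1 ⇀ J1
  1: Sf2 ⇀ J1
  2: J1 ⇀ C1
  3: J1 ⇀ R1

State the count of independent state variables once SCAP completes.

1  (C1 all integral)

β0 →Sf1  (Sf1 (Sf) sets flow on bond)
β1 →Sf2  (Sf2: flow source, stroke at near end)
β2 →J1  (prefer integral on C1)
β3 →R1  (J1 effort already set via bond 2)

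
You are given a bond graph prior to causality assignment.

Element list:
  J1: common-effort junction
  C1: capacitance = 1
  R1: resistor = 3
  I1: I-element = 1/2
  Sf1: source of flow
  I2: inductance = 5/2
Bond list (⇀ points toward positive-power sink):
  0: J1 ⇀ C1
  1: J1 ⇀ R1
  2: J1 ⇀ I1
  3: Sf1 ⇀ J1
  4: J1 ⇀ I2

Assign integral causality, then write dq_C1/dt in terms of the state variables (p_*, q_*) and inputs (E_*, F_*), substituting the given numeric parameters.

dq_C1/dt = F_Sf1 - 2*p_I1 - 2*p_I2/5 - q_C1/3

#3 |Sf1  (Sf1 fixes flow; stroke at Sf1)
#0 |J1  (C1 integral (e out))
#1 |R1  (0-jn J1 has e-setter on 0)
#2 |I1  (J1: bond 0 brought effort, rest push out)
#4 |I2  (common-e at J1 fixed by 0)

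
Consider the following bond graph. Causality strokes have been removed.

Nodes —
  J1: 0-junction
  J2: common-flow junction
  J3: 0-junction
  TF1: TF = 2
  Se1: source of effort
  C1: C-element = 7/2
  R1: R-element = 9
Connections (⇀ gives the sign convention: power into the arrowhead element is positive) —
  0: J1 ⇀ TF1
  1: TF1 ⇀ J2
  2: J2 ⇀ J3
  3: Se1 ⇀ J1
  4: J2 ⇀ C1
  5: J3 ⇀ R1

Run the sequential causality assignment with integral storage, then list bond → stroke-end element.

#3 stroke at J1  (source Se1 imposes e)
#0 stroke at TF1  (common-e at J1 fixed by 3)
#1 stroke at J2  (TF1 one-in-one-out from 0)
#4 stroke at J2  (C1 integral (e out))
#2 stroke at J3  (only one flow-in slot at J2)
#5 stroke at R1  (0-jn J3 has e-setter on 2)

#0 |TF1
#1 |J2
#2 |J3
#3 |J1
#4 |J2
#5 |R1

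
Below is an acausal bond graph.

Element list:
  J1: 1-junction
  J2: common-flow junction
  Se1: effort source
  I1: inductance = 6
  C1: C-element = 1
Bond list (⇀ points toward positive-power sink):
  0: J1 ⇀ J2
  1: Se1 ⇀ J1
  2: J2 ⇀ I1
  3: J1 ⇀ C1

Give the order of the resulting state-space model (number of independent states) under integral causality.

2  (C1, I1 all integral)

β1 |J1  (source Se1 imposes e)
β2 |I1  (I1 outputs flow p/I1)
β0 |J2  (common-f at J2 fixed by 2)
β3 |J1  (J1: bond 0 brought flow, rest push out)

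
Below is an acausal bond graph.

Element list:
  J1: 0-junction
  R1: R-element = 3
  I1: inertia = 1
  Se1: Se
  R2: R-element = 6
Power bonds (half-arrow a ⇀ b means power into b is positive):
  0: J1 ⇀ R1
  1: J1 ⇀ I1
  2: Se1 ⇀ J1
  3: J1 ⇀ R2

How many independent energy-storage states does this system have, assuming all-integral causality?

1  (I1 all integral)

bond 2 stroke→J1  (Se1 fixes effort; stroke away)
bond 0 stroke→R1  (0-jn J1 has e-setter on 2)
bond 1 stroke→I1  (J1 effort already set via bond 2)
bond 3 stroke→R2  (J1: bond 2 brought effort, rest push out)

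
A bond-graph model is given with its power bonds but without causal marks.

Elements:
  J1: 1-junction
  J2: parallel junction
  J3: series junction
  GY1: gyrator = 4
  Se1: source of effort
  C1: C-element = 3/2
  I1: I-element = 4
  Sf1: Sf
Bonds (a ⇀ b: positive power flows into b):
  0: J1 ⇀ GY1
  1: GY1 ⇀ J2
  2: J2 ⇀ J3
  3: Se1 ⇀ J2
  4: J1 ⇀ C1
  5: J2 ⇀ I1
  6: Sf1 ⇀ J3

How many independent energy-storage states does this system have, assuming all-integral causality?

#3 →J2  (source Se1 imposes e)
#6 →Sf1  (source Sf1 imposes f)
#1 →GY1  (0-jn J2 has e-setter on 3)
#2 →J3  (0-jn J2 has e-setter on 3)
#5 →I1  (0-jn J2 has e-setter on 3)
#0 →GY1  (through GY1, causality inverts; strokes same side of GY1)
#4 →J1  (common-f at J1 fixed by 0)

2  (C1, I1 all integral)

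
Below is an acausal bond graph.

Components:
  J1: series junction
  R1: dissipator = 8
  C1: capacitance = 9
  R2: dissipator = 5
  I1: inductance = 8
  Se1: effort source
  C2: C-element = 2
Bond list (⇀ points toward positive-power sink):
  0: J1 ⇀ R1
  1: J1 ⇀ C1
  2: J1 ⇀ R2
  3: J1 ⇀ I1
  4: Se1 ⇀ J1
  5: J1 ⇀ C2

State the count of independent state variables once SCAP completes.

bond 4 stroke at J1  (source Se1 imposes e)
bond 1 stroke at J1  (C1 integral (e out))
bond 3 stroke at I1  (I1 outputs flow p/I1)
bond 0 stroke at J1  (J1 flow already set via bond 3)
bond 2 stroke at J1  (common-f at J1 fixed by 3)
bond 5 stroke at J1  (J1: bond 3 brought flow, rest push out)

3  (C1, C2, I1 all integral)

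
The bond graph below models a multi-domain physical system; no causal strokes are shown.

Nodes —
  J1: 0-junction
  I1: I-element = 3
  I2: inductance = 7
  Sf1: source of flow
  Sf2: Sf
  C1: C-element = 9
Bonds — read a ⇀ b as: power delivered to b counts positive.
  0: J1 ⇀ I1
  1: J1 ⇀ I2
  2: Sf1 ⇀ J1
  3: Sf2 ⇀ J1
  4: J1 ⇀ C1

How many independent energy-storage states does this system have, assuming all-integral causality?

3  (C1, I1, I2 all integral)

b2 |Sf1  (source Sf1 imposes f)
b3 |Sf2  (Sf2 fixes flow; stroke at Sf2)
b0 |I1  (I1 integral (f out))
b1 |I2  (I2: I, integral causality)
b4 |J1  (J1 needs exactly one e-in)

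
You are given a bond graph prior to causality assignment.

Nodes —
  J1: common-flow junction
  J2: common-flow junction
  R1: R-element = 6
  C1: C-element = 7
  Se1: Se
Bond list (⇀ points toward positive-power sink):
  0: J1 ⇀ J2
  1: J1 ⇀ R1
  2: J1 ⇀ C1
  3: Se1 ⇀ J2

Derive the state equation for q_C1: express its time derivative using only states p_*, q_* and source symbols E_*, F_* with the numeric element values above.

dq_C1/dt = E_Se1/6 - q_C1/42

b3 |J2  (Se1: effort source, stroke at far end)
b0 |J1  (J2: last free bond brings flow in)
b2 |J1  (prefer integral on C1)
b1 |R1  (closing 1-jn rule on J1)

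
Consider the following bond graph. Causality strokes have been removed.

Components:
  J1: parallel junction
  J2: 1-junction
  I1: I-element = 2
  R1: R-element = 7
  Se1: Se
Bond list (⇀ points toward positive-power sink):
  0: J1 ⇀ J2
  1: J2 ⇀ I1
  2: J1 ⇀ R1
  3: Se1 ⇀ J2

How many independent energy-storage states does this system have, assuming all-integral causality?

#3 stroke at J2  (Se1: effort source, stroke at far end)
#1 stroke at I1  (I1 integral (f out))
#0 stroke at J2  (common-f at J2 fixed by 1)
#2 stroke at J1  (J1: last free bond brings effort in)

1  (I1 all integral)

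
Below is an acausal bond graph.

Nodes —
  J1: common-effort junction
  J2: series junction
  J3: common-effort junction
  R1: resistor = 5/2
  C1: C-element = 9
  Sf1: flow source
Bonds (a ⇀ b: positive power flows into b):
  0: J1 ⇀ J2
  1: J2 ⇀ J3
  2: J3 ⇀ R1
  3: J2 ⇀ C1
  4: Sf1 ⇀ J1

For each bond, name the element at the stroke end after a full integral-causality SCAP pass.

#0 stroke→J1
#1 stroke→J2
#2 stroke→J3
#3 stroke→J2
#4 stroke→Sf1

#4 stroke→Sf1  (source Sf1 imposes f)
#0 stroke→J1  (closing 0-jn rule on J1)
#1 stroke→J2  (J2: bond 0 brought flow, rest push out)
#3 stroke→J2  (J2: bond 0 brought flow, rest push out)
#2 stroke→J3  (J3 needs exactly one e-in)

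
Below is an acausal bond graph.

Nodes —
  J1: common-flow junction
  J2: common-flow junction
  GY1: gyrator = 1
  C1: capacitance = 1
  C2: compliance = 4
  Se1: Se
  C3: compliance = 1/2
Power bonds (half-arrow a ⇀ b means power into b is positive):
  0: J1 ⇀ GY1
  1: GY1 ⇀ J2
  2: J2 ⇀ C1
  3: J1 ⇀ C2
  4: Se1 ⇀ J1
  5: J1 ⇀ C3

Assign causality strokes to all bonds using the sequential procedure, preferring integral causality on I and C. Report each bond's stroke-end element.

#0 →GY1
#1 →GY1
#2 →J2
#3 →J1
#4 →J1
#5 →J1

bond 4 →J1  (Se1 fixes effort; stroke away)
bond 2 →J2  (C1: C, integral causality)
bond 1 →GY1  (J2: last free bond brings flow in)
bond 0 →GY1  (GY1 both-in/both-out from 1)
bond 3 →J1  (J1 flow already set via bond 0)
bond 5 →J1  (common-f at J1 fixed by 0)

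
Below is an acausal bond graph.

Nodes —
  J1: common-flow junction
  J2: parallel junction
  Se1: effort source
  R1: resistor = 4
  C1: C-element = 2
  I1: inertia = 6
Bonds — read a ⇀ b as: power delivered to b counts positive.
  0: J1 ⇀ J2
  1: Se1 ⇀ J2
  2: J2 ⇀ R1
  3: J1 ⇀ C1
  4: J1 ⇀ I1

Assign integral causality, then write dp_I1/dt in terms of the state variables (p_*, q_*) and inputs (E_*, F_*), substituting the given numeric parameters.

bond 1 stroke→J2  (source Se1 imposes e)
bond 0 stroke→J1  (J2 effort already set via bond 1)
bond 2 stroke→R1  (J2 effort already set via bond 1)
bond 3 stroke→J1  (C1: C, integral causality)
bond 4 stroke→I1  (closing 1-jn rule on J1)

dp_I1/dt = -E_Se1 - q_C1/2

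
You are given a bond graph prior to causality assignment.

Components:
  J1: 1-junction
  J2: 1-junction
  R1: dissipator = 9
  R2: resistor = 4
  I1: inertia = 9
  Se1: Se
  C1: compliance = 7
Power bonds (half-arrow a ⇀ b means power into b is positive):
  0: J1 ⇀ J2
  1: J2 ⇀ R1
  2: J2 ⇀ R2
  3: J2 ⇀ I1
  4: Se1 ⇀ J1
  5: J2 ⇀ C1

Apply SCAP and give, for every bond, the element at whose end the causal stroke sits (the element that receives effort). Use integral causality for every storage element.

b4 stroke→J1  (Se1 (Se) sets effort on bond)
b0 stroke→J2  (only one flow-in slot at J1)
b3 stroke→I1  (I1: I, integral causality)
b1 stroke→J2  (J2 flow already set via bond 3)
b2 stroke→J2  (J2 flow already set via bond 3)
b5 stroke→J2  (1-jn J2 has f-setter on 3)

bond 0 stroke→J2
bond 1 stroke→J2
bond 2 stroke→J2
bond 3 stroke→I1
bond 4 stroke→J1
bond 5 stroke→J2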